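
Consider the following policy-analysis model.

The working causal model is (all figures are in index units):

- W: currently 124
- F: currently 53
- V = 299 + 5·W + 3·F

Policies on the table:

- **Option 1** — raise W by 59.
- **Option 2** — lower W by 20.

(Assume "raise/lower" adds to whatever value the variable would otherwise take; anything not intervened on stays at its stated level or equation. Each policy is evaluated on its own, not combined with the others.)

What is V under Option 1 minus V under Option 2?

Option 1 (W + 59):
  W = 124 + 59 = 183
  F = 53
  V = 299 + 5·183 + 3·53 = 1373
Option 2 (W − 20):
  W = 124 − 20 = 104
  F = 53
  V = 299 + 5·104 + 3·53 = 978
V: 1373 − 978 = 395

395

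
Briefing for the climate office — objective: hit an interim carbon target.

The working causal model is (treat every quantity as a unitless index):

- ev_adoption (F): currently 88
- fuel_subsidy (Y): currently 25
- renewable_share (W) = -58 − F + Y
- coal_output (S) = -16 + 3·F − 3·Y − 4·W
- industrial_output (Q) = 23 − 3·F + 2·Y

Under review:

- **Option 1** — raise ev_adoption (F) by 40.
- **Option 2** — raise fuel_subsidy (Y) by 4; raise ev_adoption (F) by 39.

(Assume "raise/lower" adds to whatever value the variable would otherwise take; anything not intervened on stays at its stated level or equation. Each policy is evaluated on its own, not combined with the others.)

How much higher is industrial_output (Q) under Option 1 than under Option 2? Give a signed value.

-11

Option 1 (F + 40):
  F = 88 + 40 = 128
  Y = 25
  Q = 23 − 3·128 + 2·25 = -311
Option 2 (Y + 4, F + 39):
  F = 88 + 39 = 127
  Y = 25 + 4 = 29
  Q = 23 − 3·127 + 2·29 = -300
Q: -311 − (-300) = -11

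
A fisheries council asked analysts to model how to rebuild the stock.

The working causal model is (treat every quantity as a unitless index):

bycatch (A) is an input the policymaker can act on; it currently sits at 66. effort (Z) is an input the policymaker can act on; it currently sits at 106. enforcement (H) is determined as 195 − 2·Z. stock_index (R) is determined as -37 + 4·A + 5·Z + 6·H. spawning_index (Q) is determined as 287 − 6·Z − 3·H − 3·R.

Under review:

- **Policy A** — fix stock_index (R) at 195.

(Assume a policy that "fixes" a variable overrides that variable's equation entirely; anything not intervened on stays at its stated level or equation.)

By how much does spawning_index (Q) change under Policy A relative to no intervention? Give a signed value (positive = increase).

Baseline:
  A = 66
  Z = 106
  H = 195 − 2·106 = -17
  R = -37 + 4·66 + 5·106 + 6·(-17) = 655
  Q = 287 − 6·106 − 3·(-17) − 3·655 = -2263
Policy A (R := 195):
  A = 66
  Z = 106
  H = 195 − 2·106 = -17
  R = 195
  Q = 287 − 6·106 − 3·(-17) − 3·195 = -883
Change in Q: -883 − (-2263) = 1380

1380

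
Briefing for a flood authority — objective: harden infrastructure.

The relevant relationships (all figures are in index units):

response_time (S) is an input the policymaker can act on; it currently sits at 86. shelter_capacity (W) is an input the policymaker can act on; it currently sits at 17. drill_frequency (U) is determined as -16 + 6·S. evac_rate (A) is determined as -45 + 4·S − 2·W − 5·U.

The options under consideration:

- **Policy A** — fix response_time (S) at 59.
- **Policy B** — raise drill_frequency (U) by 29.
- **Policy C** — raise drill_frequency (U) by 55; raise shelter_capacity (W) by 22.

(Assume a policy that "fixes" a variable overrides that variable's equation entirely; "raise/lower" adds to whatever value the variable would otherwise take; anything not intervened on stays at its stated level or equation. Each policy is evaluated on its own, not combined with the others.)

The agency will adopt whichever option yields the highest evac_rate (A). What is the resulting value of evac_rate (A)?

-1533

Policy A (S := 59):
  S = 59
  W = 17
  U = -16 + 6·59 = 338
  A = -45 + 4·59 − 2·17 − 5·338 = -1533
Policy B (U + 29):
  S = 86
  W = 17
  U = -16 + 6·86 (+29 from intervention) = 529
  A = -45 + 4·86 − 2·17 − 5·529 = -2380
Policy C (U + 55, W + 22):
  S = 86
  W = 17 + 22 = 39
  U = -16 + 6·86 (+55 from intervention) = 555
  A = -45 + 4·86 − 2·39 − 5·555 = -2554
Comparing — Policy A: A=-1533, Policy B: A=-2380, Policy C: A=-2554. Highest is -1533 (Policy A).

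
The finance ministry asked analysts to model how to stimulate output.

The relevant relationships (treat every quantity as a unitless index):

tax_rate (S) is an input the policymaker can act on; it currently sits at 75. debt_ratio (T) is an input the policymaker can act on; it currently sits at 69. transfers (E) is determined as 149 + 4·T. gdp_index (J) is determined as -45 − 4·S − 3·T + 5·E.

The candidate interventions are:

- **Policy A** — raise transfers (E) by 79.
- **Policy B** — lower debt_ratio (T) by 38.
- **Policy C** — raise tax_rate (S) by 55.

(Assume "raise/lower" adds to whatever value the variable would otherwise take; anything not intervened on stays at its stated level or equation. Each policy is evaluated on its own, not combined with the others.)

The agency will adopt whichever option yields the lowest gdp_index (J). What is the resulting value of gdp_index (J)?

Policy A (E + 79):
  S = 75
  T = 69
  E = 149 + 4·69 (+79 from intervention) = 504
  J = -45 − 4·75 − 3·69 + 5·504 = 1968
Policy B (T − 38):
  S = 75
  T = 69 − 38 = 31
  E = 149 + 4·31 = 273
  J = -45 − 4·75 − 3·31 + 5·273 = 927
Policy C (S + 55):
  S = 75 + 55 = 130
  T = 69
  E = 149 + 4·69 = 425
  J = -45 − 4·130 − 3·69 + 5·425 = 1353
Comparing — Policy A: J=1968, Policy B: J=927, Policy C: J=1353. Lowest is 927 (Policy B).

927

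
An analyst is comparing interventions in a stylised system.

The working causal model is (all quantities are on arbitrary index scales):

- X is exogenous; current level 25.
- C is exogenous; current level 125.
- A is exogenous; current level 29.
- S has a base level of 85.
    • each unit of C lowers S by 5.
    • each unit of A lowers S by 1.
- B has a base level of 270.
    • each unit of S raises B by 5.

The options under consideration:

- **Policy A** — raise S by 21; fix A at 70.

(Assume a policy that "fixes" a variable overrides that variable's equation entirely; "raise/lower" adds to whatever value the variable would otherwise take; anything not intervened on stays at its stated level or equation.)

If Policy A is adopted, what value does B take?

Policy A (S + 21, A := 70):
  C = 125
  A = 70
  S = 85 − 5·125 − 70 (+21 from intervention) = -589
  B = 270 + 5·(-589) = -2675

-2675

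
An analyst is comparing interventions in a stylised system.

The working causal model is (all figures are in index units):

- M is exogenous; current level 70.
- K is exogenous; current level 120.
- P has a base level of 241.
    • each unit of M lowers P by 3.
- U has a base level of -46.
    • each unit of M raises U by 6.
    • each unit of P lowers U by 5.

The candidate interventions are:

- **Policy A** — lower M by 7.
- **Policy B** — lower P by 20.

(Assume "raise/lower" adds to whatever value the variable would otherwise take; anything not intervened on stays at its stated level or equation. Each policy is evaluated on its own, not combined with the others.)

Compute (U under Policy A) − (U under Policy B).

Policy A (M − 7):
  M = 70 − 7 = 63
  P = 241 − 3·63 = 52
  U = -46 + 6·63 − 5·52 = 72
Policy B (P − 20):
  M = 70
  P = 241 − 3·70 (−20 from intervention) = 11
  U = -46 + 6·70 − 5·11 = 319
U: 72 − 319 = -247

-247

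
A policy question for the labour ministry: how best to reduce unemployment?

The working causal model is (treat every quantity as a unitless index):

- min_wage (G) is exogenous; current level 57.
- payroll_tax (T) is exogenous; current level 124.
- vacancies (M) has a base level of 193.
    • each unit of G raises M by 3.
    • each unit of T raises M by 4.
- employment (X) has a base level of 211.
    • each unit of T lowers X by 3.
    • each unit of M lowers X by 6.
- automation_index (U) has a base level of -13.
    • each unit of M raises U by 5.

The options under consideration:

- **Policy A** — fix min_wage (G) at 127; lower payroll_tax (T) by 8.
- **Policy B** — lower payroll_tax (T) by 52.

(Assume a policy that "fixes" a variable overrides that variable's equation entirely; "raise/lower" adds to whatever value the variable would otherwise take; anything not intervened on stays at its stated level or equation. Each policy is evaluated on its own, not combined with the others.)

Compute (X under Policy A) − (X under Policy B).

-2448

Policy A (G := 127, T − 8):
  G = 127
  T = 124 − 8 = 116
  M = 193 + 3·127 + 4·116 = 1038
  X = 211 − 3·116 − 6·1038 = -6365
Policy B (T − 52):
  G = 57
  T = 124 − 52 = 72
  M = 193 + 3·57 + 4·72 = 652
  X = 211 − 3·72 − 6·652 = -3917
X: -6365 − (-3917) = -2448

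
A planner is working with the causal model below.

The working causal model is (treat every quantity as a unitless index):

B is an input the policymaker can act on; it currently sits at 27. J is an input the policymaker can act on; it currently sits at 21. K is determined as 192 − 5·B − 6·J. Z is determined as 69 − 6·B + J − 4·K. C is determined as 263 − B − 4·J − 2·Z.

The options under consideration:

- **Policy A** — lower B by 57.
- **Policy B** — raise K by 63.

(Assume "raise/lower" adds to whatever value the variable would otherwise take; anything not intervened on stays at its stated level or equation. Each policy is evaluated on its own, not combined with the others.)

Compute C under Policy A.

Policy A (B − 57):
  B = 27 − 57 = -30
  J = 21
  K = 192 − 5·(-30) − 6·21 = 216
  Z = 69 − 6·(-30) + 21 − 4·216 = -594
  C = 263 − (-30) − 4·21 − 2·(-594) = 1397

1397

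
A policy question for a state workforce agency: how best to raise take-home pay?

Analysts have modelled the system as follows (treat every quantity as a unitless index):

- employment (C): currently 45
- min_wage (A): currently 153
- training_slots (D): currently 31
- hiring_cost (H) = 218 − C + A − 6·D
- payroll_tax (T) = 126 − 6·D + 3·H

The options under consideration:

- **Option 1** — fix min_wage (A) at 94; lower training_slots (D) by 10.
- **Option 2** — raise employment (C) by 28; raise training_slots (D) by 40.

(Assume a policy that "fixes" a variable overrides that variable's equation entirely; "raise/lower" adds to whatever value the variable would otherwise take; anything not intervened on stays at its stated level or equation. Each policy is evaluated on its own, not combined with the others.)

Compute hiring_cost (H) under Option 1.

141

Option 1 (A := 94, D − 10):
  C = 45
  A = 94
  D = 31 − 10 = 21
  H = 218 − 45 + 94 − 6·21 = 141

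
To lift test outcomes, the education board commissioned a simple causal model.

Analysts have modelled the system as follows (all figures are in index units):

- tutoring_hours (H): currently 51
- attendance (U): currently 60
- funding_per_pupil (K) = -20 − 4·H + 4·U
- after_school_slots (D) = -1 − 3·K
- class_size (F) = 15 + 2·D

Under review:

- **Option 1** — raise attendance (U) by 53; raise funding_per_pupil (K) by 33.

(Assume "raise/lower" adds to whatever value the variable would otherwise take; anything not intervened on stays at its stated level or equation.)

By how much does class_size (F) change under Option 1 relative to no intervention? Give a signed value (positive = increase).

-1470

Baseline:
  H = 51
  U = 60
  K = -20 − 4·51 + 4·60 = 16
  D = -1 − 3·16 = -49
  F = 15 + 2·(-49) = -83
Option 1 (U + 53, K + 33):
  H = 51
  U = 60 + 53 = 113
  K = -20 − 4·51 + 4·113 (+33 from intervention) = 261
  D = -1 − 3·261 = -784
  F = 15 + 2·(-784) = -1553
Change in F: -1553 − (-83) = -1470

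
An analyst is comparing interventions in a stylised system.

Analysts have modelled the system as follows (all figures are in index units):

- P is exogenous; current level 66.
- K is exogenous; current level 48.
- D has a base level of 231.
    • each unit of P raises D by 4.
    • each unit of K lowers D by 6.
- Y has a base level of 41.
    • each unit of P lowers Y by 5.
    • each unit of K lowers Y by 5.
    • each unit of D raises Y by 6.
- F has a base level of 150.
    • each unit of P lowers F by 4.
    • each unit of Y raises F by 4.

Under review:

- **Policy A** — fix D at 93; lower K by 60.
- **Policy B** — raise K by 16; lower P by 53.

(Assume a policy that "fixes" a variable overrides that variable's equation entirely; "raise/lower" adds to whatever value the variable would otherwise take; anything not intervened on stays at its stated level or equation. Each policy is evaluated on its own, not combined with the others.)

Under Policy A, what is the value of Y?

329

Policy A (D := 93, K − 60):
  P = 66
  K = 48 − 60 = -12
  D = 93
  Y = 41 − 5·66 − 5·(-12) + 6·93 = 329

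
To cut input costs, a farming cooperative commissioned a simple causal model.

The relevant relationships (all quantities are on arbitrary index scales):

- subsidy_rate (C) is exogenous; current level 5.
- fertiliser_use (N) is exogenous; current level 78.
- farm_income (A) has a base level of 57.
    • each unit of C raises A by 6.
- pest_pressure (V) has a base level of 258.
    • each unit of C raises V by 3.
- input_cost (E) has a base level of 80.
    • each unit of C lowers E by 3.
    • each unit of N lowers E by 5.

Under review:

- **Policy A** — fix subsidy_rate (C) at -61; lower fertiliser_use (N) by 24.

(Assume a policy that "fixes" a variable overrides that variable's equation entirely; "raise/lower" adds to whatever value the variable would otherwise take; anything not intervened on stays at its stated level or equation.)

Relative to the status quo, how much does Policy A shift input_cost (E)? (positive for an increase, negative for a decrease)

318

Baseline:
  C = 5
  N = 78
  E = 80 − 3·5 − 5·78 = -325
Policy A (C := -61, N − 24):
  C = -61
  N = 78 − 24 = 54
  E = 80 − 3·(-61) − 5·54 = -7
Change in E: -7 − (-325) = 318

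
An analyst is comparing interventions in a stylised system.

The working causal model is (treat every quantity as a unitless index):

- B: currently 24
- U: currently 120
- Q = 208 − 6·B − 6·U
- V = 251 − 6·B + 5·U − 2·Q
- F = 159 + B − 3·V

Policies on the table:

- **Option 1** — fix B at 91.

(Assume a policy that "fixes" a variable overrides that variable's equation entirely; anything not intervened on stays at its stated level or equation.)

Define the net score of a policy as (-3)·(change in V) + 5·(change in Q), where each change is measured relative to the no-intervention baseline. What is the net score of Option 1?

-3216

Baseline:
  B = 24
  U = 120
  Q = 208 − 6·24 − 6·120 = -656
  V = 251 − 6·24 + 5·120 − 2·(-656) = 2019
Option 1 (B := 91):
  B = 91
  U = 120
  Q = 208 − 6·91 − 6·120 = -1058
  V = 251 − 6·91 + 5·120 − 2·(-1058) = 2421
ΔV = 2421 − 2019 = 402; ΔQ = -1058 − (-656) = -402
Score = (-3)·402 + 5·(-402) = -3216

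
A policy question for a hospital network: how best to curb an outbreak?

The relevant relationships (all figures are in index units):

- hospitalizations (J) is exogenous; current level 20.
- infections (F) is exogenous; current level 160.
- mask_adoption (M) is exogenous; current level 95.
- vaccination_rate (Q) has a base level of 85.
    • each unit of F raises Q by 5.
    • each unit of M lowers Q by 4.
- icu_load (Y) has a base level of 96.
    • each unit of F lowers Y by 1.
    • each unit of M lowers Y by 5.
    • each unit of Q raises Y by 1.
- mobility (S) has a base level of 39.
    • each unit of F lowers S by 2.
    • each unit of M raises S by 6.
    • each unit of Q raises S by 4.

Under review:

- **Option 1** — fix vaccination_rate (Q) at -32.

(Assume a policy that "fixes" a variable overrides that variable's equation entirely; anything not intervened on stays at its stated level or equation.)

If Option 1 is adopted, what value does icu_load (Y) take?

Option 1 (Q := -32):
  F = 160
  M = 95
  Q = -32
  Y = 96 − 160 − 5·95 + (-32) = -571

-571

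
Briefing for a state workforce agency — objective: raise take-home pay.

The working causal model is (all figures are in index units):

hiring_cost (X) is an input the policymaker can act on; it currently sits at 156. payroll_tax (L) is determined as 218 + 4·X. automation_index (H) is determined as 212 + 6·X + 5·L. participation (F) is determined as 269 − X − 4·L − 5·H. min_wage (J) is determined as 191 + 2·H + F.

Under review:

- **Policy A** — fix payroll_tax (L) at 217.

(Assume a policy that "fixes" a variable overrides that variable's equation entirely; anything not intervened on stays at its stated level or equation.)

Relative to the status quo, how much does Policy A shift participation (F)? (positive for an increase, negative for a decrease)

Baseline:
  X = 156
  L = 218 + 4·156 = 842
  H = 212 + 6·156 + 5·842 = 5358
  F = 269 − 156 − 4·842 − 5·5358 = -30045
Policy A (L := 217):
  X = 156
  L = 217
  H = 212 + 6·156 + 5·217 = 2233
  F = 269 − 156 − 4·217 − 5·2233 = -11920
Change in F: -11920 − (-30045) = 18125

18125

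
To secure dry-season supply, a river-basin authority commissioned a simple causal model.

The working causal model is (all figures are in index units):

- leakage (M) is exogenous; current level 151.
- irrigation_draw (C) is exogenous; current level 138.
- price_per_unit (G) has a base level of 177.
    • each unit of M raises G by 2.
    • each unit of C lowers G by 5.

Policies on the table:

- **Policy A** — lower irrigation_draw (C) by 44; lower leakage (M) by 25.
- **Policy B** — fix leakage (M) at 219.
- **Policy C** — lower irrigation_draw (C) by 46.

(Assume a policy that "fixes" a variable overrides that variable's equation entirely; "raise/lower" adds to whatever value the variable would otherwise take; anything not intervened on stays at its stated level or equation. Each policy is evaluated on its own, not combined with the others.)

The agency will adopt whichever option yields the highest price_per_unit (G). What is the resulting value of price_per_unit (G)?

19

Policy A (C − 44, M − 25):
  M = 151 − 25 = 126
  C = 138 − 44 = 94
  G = 177 + 2·126 − 5·94 = -41
Policy B (M := 219):
  M = 219
  C = 138
  G = 177 + 2·219 − 5·138 = -75
Policy C (C − 46):
  M = 151
  C = 138 − 46 = 92
  G = 177 + 2·151 − 5·92 = 19
Comparing — Policy A: G=-41, Policy B: G=-75, Policy C: G=19. Highest is 19 (Policy C).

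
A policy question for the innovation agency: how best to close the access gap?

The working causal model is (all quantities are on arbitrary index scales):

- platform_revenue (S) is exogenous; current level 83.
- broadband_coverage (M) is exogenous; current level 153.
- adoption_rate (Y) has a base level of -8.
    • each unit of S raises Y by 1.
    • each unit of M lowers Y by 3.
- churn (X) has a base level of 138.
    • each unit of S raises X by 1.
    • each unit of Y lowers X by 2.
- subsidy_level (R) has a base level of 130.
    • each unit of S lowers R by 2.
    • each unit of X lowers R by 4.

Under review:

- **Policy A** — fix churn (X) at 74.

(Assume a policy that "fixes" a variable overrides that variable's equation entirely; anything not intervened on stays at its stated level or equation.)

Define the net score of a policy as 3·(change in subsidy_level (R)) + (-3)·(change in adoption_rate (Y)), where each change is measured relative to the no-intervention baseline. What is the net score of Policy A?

Baseline:
  S = 83
  M = 153
  Y = -8 + 83 − 3·153 = -384
  X = 138 + 83 − 2·(-384) = 989
  R = 130 − 2·83 − 4·989 = -3992
Policy A (X := 74):
  S = 83
  M = 153
  Y = -8 + 83 − 3·153 = -384
  X = 74
  R = 130 − 2·83 − 4·74 = -332
ΔR = -332 − (-3992) = 3660; ΔY = -384 − (-384) = 0
Score = 3·3660 + (-3)·0 = 10980

10980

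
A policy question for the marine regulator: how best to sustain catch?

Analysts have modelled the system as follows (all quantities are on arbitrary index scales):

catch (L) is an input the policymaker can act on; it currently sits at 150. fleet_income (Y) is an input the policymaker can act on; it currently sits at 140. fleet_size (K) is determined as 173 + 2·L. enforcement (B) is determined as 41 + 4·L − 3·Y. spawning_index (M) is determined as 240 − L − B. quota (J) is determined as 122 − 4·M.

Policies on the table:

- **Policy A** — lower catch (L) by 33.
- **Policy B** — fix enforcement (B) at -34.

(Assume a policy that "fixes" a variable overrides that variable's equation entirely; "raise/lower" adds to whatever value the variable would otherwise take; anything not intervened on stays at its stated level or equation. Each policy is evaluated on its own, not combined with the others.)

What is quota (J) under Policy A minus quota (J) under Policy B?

360

Policy A (L − 33):
  L = 150 − 33 = 117
  Y = 140
  B = 41 + 4·117 − 3·140 = 89
  M = 240 − 117 − 89 = 34
  J = 122 − 4·34 = -14
Policy B (B := -34):
  L = 150
  Y = 140
  B = -34
  M = 240 − 150 − (-34) = 124
  J = 122 − 4·124 = -374
J: -14 − (-374) = 360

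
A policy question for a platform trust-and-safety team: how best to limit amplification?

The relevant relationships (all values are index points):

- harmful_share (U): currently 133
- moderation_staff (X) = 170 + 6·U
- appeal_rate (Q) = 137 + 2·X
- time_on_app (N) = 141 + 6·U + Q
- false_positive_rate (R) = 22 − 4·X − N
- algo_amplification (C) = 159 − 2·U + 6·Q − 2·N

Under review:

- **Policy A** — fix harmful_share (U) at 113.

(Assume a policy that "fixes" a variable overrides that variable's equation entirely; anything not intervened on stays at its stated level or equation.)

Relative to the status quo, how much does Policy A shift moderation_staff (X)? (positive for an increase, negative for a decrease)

-120

Baseline:
  U = 133
  X = 170 + 6·133 = 968
Policy A (U := 113):
  U = 113
  X = 170 + 6·113 = 848
Change in X: 848 − 968 = -120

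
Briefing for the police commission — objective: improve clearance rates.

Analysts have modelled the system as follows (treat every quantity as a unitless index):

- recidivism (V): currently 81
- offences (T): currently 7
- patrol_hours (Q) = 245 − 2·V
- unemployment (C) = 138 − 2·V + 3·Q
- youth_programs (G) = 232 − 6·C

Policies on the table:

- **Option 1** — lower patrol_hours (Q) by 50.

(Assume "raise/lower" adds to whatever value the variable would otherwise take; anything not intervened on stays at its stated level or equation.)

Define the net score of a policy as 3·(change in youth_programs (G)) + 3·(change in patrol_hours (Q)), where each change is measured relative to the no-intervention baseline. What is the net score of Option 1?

Baseline:
  V = 81
  Q = 245 − 2·81 = 83
  C = 138 − 2·81 + 3·83 = 225
  G = 232 − 6·225 = -1118
Option 1 (Q − 50):
  V = 81
  Q = 245 − 2·81 (−50 from intervention) = 33
  C = 138 − 2·81 + 3·33 = 75
  G = 232 − 6·75 = -218
ΔG = -218 − (-1118) = 900; ΔQ = 33 − 83 = -50
Score = 3·900 + 3·(-50) = 2550

2550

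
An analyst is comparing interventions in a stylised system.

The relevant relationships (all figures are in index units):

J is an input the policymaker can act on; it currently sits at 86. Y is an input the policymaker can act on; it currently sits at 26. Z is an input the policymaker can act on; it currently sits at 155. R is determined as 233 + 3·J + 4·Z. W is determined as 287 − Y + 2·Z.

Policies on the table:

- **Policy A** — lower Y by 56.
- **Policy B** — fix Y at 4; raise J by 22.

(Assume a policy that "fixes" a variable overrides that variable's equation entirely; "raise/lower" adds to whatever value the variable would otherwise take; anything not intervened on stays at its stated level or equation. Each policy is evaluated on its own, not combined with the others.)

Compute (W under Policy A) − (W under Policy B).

34

Policy A (Y − 56):
  Y = 26 − 56 = -30
  Z = 155
  W = 287 − (-30) + 2·155 = 627
Policy B (Y := 4, J + 22):
  Y = 4
  Z = 155
  W = 287 − 4 + 2·155 = 593
W: 627 − 593 = 34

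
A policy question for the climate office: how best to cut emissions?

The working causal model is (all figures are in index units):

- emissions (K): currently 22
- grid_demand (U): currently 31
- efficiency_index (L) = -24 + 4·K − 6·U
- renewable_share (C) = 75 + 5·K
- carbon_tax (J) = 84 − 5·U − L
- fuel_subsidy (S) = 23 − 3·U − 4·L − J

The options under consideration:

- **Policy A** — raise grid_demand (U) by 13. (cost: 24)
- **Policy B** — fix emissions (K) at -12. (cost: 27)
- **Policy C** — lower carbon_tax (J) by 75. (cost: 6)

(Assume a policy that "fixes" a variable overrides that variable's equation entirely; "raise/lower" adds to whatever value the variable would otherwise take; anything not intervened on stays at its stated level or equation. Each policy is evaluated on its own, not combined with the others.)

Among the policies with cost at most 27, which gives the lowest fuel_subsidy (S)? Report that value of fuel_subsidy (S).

Policy A (U + 13):
  K = 22
  U = 31 + 13 = 44
  L = -24 + 4·22 − 6·44 = -200
  J = 84 − 5·44 − (-200) = 64
  S = 23 − 3·44 − 4·(-200) − 64 = 627
Policy B (K := -12):
  K = -12
  U = 31
  L = -24 + 4·(-12) − 6·31 = -258
  J = 84 − 5·31 − (-258) = 187
  S = 23 − 3·31 − 4·(-258) − 187 = 775
Policy C (J − 75):
  K = 22
  U = 31
  L = -24 + 4·22 − 6·31 = -122
  J = 84 − 5·31 − (-122) (−75 from intervention) = -24
  S = 23 − 3·31 − 4·(-122) − (-24) = 442
Comparing — Policy A: S=627, Policy B: S=775, Policy C: S=442. Lowest is 442 (Policy C).

442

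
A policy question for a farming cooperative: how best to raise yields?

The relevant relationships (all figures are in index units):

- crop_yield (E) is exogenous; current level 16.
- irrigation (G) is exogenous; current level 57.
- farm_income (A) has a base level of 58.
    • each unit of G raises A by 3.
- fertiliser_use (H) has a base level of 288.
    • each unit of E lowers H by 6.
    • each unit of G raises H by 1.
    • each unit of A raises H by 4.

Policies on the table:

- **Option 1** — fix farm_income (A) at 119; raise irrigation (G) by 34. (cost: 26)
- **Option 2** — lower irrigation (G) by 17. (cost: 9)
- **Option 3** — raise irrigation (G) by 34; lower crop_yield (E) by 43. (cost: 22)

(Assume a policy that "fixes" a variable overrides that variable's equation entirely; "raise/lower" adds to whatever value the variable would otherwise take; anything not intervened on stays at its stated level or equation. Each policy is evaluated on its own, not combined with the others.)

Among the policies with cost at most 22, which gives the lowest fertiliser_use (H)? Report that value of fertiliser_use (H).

944

Option 2 (G − 17):
  E = 16
  G = 57 − 17 = 40
  A = 58 + 3·40 = 178
  H = 288 − 6·16 + 40 + 4·178 = 944
Option 3 (G + 34, E − 43):
  E = 16 − 43 = -27
  G = 57 + 34 = 91
  A = 58 + 3·91 = 331
  H = 288 − 6·(-27) + 91 + 4·331 = 1865
Comparing — Option 2: H=944, Option 3: H=1865. Lowest is 944 (Option 2).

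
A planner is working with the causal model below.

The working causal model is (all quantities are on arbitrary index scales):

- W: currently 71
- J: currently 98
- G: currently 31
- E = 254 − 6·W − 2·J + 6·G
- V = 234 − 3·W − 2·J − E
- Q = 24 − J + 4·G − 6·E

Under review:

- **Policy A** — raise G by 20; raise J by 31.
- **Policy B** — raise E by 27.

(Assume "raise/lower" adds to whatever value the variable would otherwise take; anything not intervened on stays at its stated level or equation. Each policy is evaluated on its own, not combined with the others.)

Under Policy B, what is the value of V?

Policy B (E + 27):
  W = 71
  J = 98
  G = 31
  E = 254 − 6·71 − 2·98 + 6·31 (+27 from intervention) = -155
  V = 234 − 3·71 − 2·98 − (-155) = -20

-20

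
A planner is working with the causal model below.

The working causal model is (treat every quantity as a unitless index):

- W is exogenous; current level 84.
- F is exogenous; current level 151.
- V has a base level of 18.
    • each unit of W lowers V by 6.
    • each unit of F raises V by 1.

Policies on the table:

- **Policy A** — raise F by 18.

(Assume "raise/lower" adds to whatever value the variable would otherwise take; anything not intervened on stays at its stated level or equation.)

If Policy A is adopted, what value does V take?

-317

Policy A (F + 18):
  W = 84
  F = 151 + 18 = 169
  V = 18 − 6·84 + 169 = -317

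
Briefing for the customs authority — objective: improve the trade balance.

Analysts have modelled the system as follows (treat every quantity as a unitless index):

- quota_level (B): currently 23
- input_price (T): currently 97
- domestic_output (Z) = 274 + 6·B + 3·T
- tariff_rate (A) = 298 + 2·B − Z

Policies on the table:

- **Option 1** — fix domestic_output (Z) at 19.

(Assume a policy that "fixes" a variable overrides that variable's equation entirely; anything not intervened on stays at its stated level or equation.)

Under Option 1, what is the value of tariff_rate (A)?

Option 1 (Z := 19):
  B = 23
  T = 97
  Z = 19
  A = 298 + 2·23 − 19 = 325

325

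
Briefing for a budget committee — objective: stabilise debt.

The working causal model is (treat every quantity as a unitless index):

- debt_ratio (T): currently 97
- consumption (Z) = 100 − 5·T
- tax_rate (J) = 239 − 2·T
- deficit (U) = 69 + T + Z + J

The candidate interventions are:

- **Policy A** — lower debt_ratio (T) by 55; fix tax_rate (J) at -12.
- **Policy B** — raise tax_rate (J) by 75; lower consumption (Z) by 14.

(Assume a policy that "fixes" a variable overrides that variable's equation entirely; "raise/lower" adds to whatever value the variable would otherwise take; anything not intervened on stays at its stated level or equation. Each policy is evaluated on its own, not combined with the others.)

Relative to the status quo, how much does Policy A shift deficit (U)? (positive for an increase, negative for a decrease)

163

Baseline:
  T = 97
  Z = 100 − 5·97 = -385
  J = 239 − 2·97 = 45
  U = 69 + 97 + (-385) + 45 = -174
Policy A (T − 55, J := -12):
  T = 97 − 55 = 42
  Z = 100 − 5·42 = -110
  J = -12
  U = 69 + 42 + (-110) + (-12) = -11
Change in U: -11 − (-174) = 163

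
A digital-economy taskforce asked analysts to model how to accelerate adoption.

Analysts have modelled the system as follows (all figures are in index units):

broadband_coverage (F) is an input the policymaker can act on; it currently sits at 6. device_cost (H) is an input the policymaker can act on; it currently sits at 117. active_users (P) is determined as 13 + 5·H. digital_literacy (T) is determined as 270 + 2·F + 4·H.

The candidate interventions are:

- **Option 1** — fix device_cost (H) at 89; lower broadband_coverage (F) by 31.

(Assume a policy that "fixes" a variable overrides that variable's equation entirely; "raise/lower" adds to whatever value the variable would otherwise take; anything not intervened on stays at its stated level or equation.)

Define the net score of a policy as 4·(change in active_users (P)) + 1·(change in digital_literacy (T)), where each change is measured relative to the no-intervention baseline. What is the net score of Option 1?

-734

Baseline:
  F = 6
  H = 117
  P = 13 + 5·117 = 598
  T = 270 + 2·6 + 4·117 = 750
Option 1 (H := 89, F − 31):
  F = 6 − 31 = -25
  H = 89
  P = 13 + 5·89 = 458
  T = 270 + 2·(-25) + 4·89 = 576
ΔP = 458 − 598 = -140; ΔT = 576 − 750 = -174
Score = 4·(-140) + 1·(-174) = -734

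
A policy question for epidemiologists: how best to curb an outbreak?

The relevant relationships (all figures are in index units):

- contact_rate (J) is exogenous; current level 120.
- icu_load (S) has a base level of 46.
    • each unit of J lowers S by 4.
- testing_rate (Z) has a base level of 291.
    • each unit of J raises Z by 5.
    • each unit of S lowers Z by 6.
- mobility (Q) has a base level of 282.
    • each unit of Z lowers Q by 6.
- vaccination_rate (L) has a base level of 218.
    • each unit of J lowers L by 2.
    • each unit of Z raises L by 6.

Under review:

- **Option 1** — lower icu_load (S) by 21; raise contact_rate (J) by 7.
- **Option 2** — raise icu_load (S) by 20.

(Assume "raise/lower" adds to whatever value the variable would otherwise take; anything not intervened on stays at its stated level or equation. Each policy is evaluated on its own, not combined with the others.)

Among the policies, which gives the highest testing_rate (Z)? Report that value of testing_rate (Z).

Option 1 (S − 21, J + 7):
  J = 120 + 7 = 127
  S = 46 − 4·127 (−21 from intervention) = -483
  Z = 291 + 5·127 − 6·(-483) = 3824
Option 2 (S + 20):
  J = 120
  S = 46 − 4·120 (+20 from intervention) = -414
  Z = 291 + 5·120 − 6·(-414) = 3375
Comparing — Option 1: Z=3824, Option 2: Z=3375. Highest is 3824 (Option 1).

3824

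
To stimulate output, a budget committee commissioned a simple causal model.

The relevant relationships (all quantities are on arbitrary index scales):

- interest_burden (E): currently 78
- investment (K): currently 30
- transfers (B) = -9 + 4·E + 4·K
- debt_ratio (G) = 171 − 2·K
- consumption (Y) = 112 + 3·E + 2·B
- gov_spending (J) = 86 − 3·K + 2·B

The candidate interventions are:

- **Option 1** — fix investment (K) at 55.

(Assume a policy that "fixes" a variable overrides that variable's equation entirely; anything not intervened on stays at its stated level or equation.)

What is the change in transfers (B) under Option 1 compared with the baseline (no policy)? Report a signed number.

100

Baseline:
  E = 78
  K = 30
  B = -9 + 4·78 + 4·30 = 423
Option 1 (K := 55):
  E = 78
  K = 55
  B = -9 + 4·78 + 4·55 = 523
Change in B: 523 − 423 = 100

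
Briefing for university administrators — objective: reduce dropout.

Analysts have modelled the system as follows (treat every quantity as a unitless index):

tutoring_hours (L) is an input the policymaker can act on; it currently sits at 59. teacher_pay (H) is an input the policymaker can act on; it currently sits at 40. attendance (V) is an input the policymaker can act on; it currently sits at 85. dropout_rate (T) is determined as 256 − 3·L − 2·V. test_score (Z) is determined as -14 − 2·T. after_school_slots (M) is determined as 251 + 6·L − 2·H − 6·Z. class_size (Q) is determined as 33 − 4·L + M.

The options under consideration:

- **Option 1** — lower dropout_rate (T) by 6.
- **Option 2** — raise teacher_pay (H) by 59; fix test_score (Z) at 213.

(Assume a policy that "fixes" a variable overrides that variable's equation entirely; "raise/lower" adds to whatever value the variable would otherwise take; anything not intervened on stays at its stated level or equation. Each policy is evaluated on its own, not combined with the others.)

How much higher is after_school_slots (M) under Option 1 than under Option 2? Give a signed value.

Option 1 (T − 6):
  L = 59
  H = 40
  V = 85
  T = 256 − 3·59 − 2·85 (−6 from intervention) = -97
  Z = -14 − 2·(-97) = 180
  M = 251 + 6·59 − 2·40 − 6·180 = -555
Option 2 (H + 59, Z := 213):
  L = 59
  H = 40 + 59 = 99
  V = 85
  T = 256 − 3·59 − 2·85 = -91
  Z = 213
  M = 251 + 6·59 − 2·99 − 6·213 = -871
M: -555 − (-871) = 316

316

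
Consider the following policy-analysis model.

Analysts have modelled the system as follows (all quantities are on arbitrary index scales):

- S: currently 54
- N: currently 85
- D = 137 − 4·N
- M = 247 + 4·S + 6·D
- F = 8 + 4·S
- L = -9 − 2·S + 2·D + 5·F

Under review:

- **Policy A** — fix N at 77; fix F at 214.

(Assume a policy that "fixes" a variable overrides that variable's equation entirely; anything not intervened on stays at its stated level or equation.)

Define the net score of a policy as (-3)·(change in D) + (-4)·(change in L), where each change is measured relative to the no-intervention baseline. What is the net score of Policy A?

Baseline:
  S = 54
  N = 85
  D = 137 − 4·85 = -203
  F = 8 + 4·54 = 224
  L = -9 − 2·54 + 2·(-203) + 5·224 = 597
Policy A (N := 77, F := 214):
  S = 54
  N = 77
  D = 137 − 4·77 = -171
  F = 214
  L = -9 − 2·54 + 2·(-171) + 5·214 = 611
ΔD = -171 − (-203) = 32; ΔL = 611 − 597 = 14
Score = (-3)·32 + (-4)·14 = -152

-152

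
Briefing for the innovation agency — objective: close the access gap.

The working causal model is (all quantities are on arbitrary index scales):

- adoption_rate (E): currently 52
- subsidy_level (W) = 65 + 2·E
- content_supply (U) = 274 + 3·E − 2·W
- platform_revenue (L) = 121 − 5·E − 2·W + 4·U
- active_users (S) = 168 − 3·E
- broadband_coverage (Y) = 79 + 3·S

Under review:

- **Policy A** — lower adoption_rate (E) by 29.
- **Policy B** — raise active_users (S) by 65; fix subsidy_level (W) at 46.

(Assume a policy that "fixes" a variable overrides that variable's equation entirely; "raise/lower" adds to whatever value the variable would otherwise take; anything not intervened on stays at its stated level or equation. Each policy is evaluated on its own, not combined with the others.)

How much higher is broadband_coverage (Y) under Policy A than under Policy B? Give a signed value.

66

Policy A (E − 29):
  E = 52 − 29 = 23
  S = 168 − 3·23 = 99
  Y = 79 + 3·99 = 376
Policy B (S + 65, W := 46):
  E = 52
  S = 168 − 3·52 (+65 from intervention) = 77
  Y = 79 + 3·77 = 310
Y: 376 − 310 = 66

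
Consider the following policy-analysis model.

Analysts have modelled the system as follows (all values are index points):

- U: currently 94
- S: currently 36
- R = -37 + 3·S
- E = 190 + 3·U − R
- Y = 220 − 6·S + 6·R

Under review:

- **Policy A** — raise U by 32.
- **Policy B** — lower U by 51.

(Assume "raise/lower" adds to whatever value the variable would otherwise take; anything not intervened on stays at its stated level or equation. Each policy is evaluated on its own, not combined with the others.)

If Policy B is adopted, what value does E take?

248

Policy B (U − 51):
  U = 94 − 51 = 43
  S = 36
  R = -37 + 3·36 = 71
  E = 190 + 3·43 − 71 = 248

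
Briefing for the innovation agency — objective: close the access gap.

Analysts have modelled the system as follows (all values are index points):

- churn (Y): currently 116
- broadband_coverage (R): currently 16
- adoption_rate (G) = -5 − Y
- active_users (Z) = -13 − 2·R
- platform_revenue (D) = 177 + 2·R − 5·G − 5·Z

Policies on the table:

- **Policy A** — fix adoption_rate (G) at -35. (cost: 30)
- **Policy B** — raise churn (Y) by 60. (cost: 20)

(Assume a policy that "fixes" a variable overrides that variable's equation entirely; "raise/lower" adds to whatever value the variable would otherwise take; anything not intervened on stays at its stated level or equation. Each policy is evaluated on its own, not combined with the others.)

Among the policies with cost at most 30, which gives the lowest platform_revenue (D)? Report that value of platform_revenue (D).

609

Policy A (G := -35):
  Y = 116
  R = 16
  G = -35
  Z = -13 − 2·16 = -45
  D = 177 + 2·16 − 5·(-35) − 5·(-45) = 609
Policy B (Y + 60):
  Y = 116 + 60 = 176
  R = 16
  G = -5 − 176 = -181
  Z = -13 − 2·16 = -45
  D = 177 + 2·16 − 5·(-181) − 5·(-45) = 1339
Comparing — Policy A: D=609, Policy B: D=1339. Lowest is 609 (Policy A).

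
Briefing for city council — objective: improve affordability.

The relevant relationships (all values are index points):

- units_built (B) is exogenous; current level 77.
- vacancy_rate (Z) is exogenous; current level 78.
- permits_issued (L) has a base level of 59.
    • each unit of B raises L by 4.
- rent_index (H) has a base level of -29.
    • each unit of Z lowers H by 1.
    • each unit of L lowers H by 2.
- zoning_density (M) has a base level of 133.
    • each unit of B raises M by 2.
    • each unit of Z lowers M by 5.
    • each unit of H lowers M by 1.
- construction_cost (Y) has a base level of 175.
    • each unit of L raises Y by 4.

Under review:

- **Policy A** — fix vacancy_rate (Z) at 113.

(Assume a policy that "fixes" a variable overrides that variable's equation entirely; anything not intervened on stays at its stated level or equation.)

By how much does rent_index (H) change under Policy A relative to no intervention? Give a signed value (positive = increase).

-35

Baseline:
  B = 77
  Z = 78
  L = 59 + 4·77 = 367
  H = -29 − 78 − 2·367 = -841
Policy A (Z := 113):
  B = 77
  Z = 113
  L = 59 + 4·77 = 367
  H = -29 − 113 − 2·367 = -876
Change in H: -876 − (-841) = -35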